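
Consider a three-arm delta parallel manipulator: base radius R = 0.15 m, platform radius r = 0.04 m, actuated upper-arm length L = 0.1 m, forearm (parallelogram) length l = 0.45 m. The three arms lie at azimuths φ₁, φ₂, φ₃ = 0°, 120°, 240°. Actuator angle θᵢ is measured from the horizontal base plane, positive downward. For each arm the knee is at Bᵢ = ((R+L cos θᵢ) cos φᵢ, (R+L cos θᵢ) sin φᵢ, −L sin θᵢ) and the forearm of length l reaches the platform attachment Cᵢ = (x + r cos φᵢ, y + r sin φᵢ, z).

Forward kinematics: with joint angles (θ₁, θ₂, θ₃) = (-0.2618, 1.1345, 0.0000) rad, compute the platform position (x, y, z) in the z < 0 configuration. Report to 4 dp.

(0.1151, -0.1437, -0.3906)

arm 1 at φ=0.0°: (R−r)+L cos θ1 = 0.2066;  S1 = (0.2066, 0.0000, 0.0259)
φ2=120.0°: virtual centre (-0.0761, 0.1319, -0.0906), radius l
arm 3 at φ=240.0°: (R−r)+L cos θ3 = 0.2100;  S3 = (-0.1050, -0.1819, 0.0000)
subtract pairs → two planes through P
[-0.5654 0.2637 -0.2330]·P = -0.0120;  [-0.6232 -0.3637 -0.0518]·P = 0.0007
det = 0.3700;  x = 0.0112+-0.2660z,  y = -0.0213+0.3134z
into |P−S₁|² = l²: 1.1689z² + 0.0388z + -0.1632 = 0;  Δ = 0.7646;  z = -0.3906 or 0.3574 → z<0 root = -0.3906
x = 0.1151, y = -0.1437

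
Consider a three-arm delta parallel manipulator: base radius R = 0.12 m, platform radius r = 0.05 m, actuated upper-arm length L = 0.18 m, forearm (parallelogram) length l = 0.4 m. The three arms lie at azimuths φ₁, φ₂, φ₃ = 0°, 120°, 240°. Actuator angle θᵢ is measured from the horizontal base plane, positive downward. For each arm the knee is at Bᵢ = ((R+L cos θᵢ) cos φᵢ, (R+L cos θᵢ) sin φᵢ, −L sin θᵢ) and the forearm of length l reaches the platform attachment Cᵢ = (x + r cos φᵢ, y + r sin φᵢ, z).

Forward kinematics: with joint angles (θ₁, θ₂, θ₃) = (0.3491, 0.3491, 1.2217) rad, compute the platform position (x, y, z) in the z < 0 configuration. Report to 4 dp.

O1 = (0.2391·cos0.0°, 0.2391·sin0.0°, -0.0616) = (0.2391, 0.0000, -0.0616)
arm 2 at φ=120.0°: e+L cos θ2 = 0.2391;  O2 = (-0.1196, 0.2071, -0.0616)
φ3=240.0°: virtual centre (-0.0658, -0.1139, -0.1691), radius l
eliminate P² terms by subtracting sphere 1 from 2 and 3
[-0.7174 0.4142 0.0000]·P = 0.0000;  [-0.6099 -0.2279 -0.2151]·P = -0.0151
Cramer: x(z) = 0.0150-0.2142z;  y(z) = 0.0260-0.3710z
into |P−O₁|² = l²: 1.1835z² + 0.1999z + -0.1053 = 0;  Δ = 0.5384;  z = -0.3944 or 0.2256 → z<0 root = -0.3944
x = 0.0995, y = 0.1723

(0.0995, 0.1723, -0.3944)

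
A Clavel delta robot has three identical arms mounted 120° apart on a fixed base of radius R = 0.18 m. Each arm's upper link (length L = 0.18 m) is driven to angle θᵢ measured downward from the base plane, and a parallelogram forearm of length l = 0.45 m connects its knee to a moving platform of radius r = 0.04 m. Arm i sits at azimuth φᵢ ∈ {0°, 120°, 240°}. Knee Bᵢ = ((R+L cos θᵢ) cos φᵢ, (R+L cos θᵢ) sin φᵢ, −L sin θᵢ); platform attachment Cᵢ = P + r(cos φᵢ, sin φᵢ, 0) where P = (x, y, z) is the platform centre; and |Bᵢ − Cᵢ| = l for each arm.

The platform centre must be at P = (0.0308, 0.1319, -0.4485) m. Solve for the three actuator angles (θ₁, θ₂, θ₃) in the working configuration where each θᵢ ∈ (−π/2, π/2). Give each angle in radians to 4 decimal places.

arm 1 (φ=0.0°): x'=0.0308, y'=0.1319
  A=0.1092, B=-0.4485, C=(l²−L²−A²−y'²−z²)/(2L)=-0.1677
  θ1 = atan2(B,A) + arccos(C/0.4616) = 0.6107
φ2=120.0° → target in arm frame (0.0988, -0.0926)
  A=0.0412, B=-0.4485, C=(l²−L²−A²−y'²−z²)/(2L)=-0.1148
  √(A²+B²)=0.4504;  θ2 = -1.4793+1.8285 ≈ 0.3493
φ3=240.0° → target in arm frame (-0.1296, -0.0393)
  A cos θ + B sin θ = C:  0.2696·cos θ + -0.4485·sin θ = -0.2925
  √(A²+B²)=0.5233;  θ3 = -1.0295+2.1639 ≈ 1.1344

θ₁ = 0.6107, θ₂ = 0.3493, θ₃ = 1.1344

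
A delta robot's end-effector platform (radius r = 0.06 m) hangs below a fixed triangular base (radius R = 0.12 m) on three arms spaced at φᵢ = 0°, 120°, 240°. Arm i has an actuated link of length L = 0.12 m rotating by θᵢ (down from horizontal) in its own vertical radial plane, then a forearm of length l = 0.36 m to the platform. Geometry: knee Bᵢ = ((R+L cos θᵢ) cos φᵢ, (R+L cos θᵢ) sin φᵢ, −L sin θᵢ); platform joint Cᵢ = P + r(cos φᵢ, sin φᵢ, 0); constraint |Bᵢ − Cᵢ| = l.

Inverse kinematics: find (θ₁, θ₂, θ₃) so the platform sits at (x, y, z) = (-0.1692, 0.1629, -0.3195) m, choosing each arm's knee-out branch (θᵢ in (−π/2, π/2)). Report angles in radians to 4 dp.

θ₁ = 1.3961, θ₂ = -0.2618, θ₃ = 1.0471

rotate P by −φ1: (-0.1692, 0.1629, -0.3195)
  A=0.2292, B=-0.3195, C=(l²−L²−A²−y'²−z²)/(2L)=-0.2748
  √(A²+B²)=0.3932;  θ1 = -0.9485+2.3446 ≈ 1.3961
arm 2 (φ=120.0°): x'=0.2257, y'=0.0651
  A=-0.1657, B=-0.3195, C=(l²−L²−A²−y'²−z²)/(2L)=-0.0774
  γ=atan2(-0.3195,-0.1657)=-2.0492;  ψ=arccos(-0.2149)=1.7874;  θ2=γ+ψ≈-0.2618
rotate P by −φ3: (-0.0565, -0.2280, -0.3195)
  A=0.1165, B=-0.3195, C=(l²−L²−A²−y'²−z²)/(2L)=-0.2184
  γ=atan2(-0.3195,0.1165)=-1.2212;  ψ=arccos(-0.6423)=2.2683;  θ3=γ+ψ≈1.0471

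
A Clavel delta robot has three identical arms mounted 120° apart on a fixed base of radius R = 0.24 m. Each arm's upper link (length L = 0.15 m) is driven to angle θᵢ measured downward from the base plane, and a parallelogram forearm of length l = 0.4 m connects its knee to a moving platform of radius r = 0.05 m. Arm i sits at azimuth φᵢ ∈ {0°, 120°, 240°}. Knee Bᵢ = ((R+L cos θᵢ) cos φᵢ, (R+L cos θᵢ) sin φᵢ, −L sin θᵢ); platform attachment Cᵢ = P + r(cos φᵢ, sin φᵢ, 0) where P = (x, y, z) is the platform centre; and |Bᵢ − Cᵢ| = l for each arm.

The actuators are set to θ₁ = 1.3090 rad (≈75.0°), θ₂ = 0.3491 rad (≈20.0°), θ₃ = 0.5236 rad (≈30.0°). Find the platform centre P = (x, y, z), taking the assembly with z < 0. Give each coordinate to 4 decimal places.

arm 1 at φ=0.0°: (R−r)+L cos θ1 = 0.2288;  S1 = (0.2288, 0.0000, -0.1449)
φ2=120.0°: virtual centre (-0.1655, 0.2866, -0.0513), radius l
arm 3 at φ=240.0°: (R−r)+L cos θ3 = 0.3199;  S3 = (-0.1600, -0.2770, -0.0750)
|S₂|²−|S₁|² = 0.0388;  |S₃|²−|S₁|² = 0.0346
plane₁₂: -0.7886x+0.5732y+0.1872z = 0.0388
det = 0.8827;  x = -0.0468+0.2083z,  y = 0.0033+-0.0400z
quadratic in z: (1.0450)z²+(0.1747)z+(-0.0630)=0, √Δ=0.5421 → z ∈ {-0.3430, 0.1758}; z = -0.3430 (taking z<0)
x = -0.1183, y = 0.0170

(-0.1183, 0.0170, -0.3430)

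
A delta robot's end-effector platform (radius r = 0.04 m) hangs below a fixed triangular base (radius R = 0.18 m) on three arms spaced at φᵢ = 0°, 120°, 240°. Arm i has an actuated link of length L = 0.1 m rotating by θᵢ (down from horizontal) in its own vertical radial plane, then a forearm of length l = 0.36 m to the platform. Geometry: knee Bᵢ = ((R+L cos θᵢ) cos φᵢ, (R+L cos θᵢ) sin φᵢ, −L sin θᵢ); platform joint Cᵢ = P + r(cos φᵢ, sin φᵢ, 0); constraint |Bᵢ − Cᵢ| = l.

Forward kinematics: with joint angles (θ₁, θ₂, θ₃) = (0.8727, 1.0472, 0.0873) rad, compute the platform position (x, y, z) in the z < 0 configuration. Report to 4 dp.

(-0.0299, -0.0870, -0.3358)

arm 1 at φ=0.0°: e+L cos θ1 = 0.2043;  O1 = (0.2043, 0.0000, -0.0766)
O2 = (0.1900·cos120.0°, 0.1900·sin120.0°, -0.0866) = (-0.0950, 0.1645, -0.0866)
arm 3 at φ=240.0°: e+L cos θ3 = 0.2396;  O3 = (-0.1198, -0.2075, -0.0087)
eliminate P² terms by subtracting sphere 1 from 2 and 3
linear system: -0.5986x+0.3291y = -0.0040−-0.0200z; -0.6482x+-0.4150y = 0.0099−0.1358z
Cramer: x(z) = -0.0035+0.0788z;  y(z) = -0.0184+0.2041z
into |P−O₁|² = l²: 1.0479z² + 0.1129z + -0.0802 = 0;  Δ = 0.3491;  z = -0.3358 or 0.2280 → z<0 root = -0.3358
x = -0.0299, y = -0.0870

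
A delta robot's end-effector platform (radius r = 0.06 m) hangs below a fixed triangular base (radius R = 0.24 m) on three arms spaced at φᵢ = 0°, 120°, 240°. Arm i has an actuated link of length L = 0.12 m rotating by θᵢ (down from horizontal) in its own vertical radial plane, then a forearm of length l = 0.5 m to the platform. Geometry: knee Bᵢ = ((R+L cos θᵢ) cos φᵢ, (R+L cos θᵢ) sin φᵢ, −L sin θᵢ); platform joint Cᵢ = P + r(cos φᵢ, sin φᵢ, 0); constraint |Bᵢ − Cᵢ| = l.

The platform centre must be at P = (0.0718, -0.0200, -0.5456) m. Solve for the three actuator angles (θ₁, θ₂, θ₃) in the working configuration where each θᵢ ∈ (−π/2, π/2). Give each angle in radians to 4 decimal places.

φ1=0.0° → target in arm frame (0.0718, -0.0200)
  A=0.1082, B=-0.5456, C=(l²−L²−A²−y'²−z²)/(2L)=-0.3091
  θ1 = atan2(B,A) + arccos(C/0.5562) = 0.7850
arm 2 (φ=120.0°): x'=-0.0532, y'=-0.0522
  A=0.2332, B=-0.5456, C=(l²−L²−A²−y'²−z²)/(2L)=-0.4966
  γ=atan2(-0.5456,0.2332)=-1.1668;  ψ=arccos(-0.8370)=2.5626;  θ2=γ+ψ≈1.3957
φ3=240.0° → target in arm frame (-0.0186, 0.0722)
  e−x'=0.1986;  (l²−L²−(e−x')²−y'²−z²)/2L = -0.4447
  θ3 = atan2(B,A) + arccos(C/0.5806) = 1.2215

θ₁ = 0.7850, θ₂ = 1.3957, θ₃ = 1.2215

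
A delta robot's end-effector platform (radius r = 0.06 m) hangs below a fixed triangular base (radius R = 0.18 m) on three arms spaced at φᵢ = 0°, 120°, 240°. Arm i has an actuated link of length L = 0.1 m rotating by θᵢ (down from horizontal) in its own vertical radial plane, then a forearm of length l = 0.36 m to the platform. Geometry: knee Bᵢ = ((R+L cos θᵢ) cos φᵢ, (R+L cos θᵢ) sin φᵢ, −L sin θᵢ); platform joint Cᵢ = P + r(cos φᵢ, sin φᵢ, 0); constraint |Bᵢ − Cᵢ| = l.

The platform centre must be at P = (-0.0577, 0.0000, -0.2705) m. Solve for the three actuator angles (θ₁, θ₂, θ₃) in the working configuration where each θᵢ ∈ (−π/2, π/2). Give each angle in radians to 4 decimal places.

θ₁ = 0.3497, θ₂ = -0.3489, θ₃ = -0.3489

arm 1 (φ=0.0°): x'=-0.0577, y'=0.0000
  A=0.1777, B=-0.2705, C=(l²−L²−A²−y'²−z²)/(2L)=0.0743
  θ1 = atan2(B,A) + arccos(C/0.3236) = 0.3497
φ2=120.0° → target in arm frame (0.0288, 0.0500)
  e−x'=0.0912;  (l²−L²−(e−x')²−y'²−z²)/2L = 0.1781
  γ=atan2(-0.2705,0.0912)=-1.2458;  ψ=arccos(0.6240)=0.8969;  θ2=γ+ψ≈-0.3489
φ3=240.0° → target in arm frame (0.0289, -0.0500)
  A cos θ + B sin θ = C:  0.0911·cos θ + -0.2705·sin θ = 0.1781
  γ=atan2(-0.2705,0.0911)=-1.2458;  ψ=arccos(0.6240)=0.8969;  θ3=γ+ψ≈-0.3489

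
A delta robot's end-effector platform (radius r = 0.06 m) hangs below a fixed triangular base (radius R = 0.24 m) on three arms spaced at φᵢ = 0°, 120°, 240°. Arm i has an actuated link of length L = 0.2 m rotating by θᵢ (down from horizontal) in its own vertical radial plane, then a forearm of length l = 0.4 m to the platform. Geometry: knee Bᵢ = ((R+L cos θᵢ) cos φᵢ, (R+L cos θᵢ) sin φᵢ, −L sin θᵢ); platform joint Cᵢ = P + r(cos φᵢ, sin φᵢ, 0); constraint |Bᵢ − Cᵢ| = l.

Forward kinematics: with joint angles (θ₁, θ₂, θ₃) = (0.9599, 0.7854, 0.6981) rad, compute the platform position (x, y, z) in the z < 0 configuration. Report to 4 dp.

(-0.0370, -0.0121, -0.3870)

centre 1 = (0.2947·cos0.0°, 0.2947·sin0.0°, -0.1638) = (0.2947, 0.0000, -0.1638)
arm 2 at φ=120.0°: ρ2 = 0.3214;  centre 2 = (-0.1607, 0.2784, -0.1414)
φ3=240.0°: virtual centre (-0.1666, -0.2886, -0.1286), radius l
subtract pairs → two planes through P
linear system: -0.9109x+0.5567y = 0.0096−0.0448z; -0.9227x+-0.5771y = 0.0139−0.0705z
det = 1.0394;  x = -0.0128+0.0627z,  y = -0.0036+0.0220z
sphere 1 gives Az²+Bz+C=0 with A=1.0044, B=0.2890, C=-0.0386;  B²−4AC=0.2386;  roots -0.3870, 0.0993;  negative root z = -0.3870
x = -0.0370, y = -0.0121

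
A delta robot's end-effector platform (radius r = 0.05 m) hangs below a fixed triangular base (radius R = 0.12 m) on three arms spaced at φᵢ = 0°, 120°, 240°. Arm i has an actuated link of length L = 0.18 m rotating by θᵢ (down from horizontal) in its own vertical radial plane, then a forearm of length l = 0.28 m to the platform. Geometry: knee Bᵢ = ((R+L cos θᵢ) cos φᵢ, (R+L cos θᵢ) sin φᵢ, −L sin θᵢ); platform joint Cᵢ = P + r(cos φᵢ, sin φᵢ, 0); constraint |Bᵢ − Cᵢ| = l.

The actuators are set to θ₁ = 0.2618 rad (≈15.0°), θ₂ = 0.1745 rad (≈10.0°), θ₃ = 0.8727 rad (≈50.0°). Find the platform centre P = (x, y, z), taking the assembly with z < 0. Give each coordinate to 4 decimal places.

(0.0345, 0.0759, -0.2164)

φ1=0.0°: virtual centre (0.2439, 0.0000, -0.0466), radius l
arm 2 at φ=120.0°: e+L cos θ2 = 0.2473;  O2 = (-0.1236, 0.2141, -0.0313)
O3 = (0.1857·cos240.0°, 0.1857·sin240.0°, -0.1379) = (-0.0928, -0.1608, -0.1379)
|O₂|²−|O₁|² = 0.0005;  |O₃|²−|O₁|² = -0.0081
[-0.7350 0.4283 0.0307]·P = 0.0005;  [-0.6734 -0.3216 -0.1826]·P = -0.0081
Cramer: x(z) = 0.0064-0.1302z;  y(z) = 0.0120-0.2951z
into |P−O₁|² = l²: 1.1040z² + 0.1479z + -0.0197 = 0;  Δ = 0.1088;  z = -0.2164 or 0.0824 → z<0 root = -0.2164
x = 0.0345, y = 0.0759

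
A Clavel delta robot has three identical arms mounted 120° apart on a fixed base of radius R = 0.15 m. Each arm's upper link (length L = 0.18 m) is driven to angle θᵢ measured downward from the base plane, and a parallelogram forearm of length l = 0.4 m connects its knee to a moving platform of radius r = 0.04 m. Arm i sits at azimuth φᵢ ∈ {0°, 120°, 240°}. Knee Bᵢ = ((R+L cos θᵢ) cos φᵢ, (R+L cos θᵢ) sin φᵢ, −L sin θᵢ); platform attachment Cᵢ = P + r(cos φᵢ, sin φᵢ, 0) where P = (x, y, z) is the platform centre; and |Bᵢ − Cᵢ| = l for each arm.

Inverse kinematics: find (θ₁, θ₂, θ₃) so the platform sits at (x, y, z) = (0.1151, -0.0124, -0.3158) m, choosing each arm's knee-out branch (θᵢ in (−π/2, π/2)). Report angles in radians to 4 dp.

θ₁ = -0.2622, θ₂ = 0.6110, θ₃ = 0.5234

φ1=0.0° → target in arm frame (0.1151, -0.0124)
  e−x'=-0.0051;  (l²−L²−(e−x')²−y'²−z²)/2L = 0.0769
  √(A²+B²)=0.3158;  θ1 = -1.5869+1.3248 ≈ -0.2622
arm 2 (φ=120.0°): x'=-0.0683, y'=-0.0935
  A=0.1783, B=-0.3158, C=(l²−L²−A²−y'²−z²)/(2L)=-0.0352
  √(A²+B²)=0.3627;  θ2 = -1.0568+1.6679 ≈ 0.6110
arm 3 (φ=240.0°): x'=-0.0468, y'=0.1059
  A=0.1568, B=-0.3158, C=(l²−L²−A²−y'²−z²)/(2L)=-0.0220
  γ=atan2(-0.3158,0.1568)=-1.1099;  ψ=arccos(-0.0625)=1.6333;  θ3=γ+ψ≈0.5234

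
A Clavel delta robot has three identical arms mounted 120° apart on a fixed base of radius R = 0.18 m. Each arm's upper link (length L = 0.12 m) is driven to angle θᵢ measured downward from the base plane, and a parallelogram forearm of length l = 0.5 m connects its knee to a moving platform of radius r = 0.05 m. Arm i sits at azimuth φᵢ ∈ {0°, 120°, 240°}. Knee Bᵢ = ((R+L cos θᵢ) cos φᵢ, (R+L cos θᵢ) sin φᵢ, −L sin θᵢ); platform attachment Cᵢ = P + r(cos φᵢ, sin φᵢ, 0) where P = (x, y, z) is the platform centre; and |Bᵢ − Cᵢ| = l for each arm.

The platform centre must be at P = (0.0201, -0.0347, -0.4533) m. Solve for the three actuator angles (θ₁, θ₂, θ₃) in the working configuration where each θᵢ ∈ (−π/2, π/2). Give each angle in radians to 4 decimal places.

arm 1 (φ=0.0°): x'=0.0201, y'=-0.0347
  A cos θ + B sin θ = C:  0.1099·cos θ + -0.4533·sin θ = 0.0702
  θ1 = atan2(B,A) + arccos(C/0.4664) = 0.0869
φ2=120.0° → target in arm frame (-0.0401, -0.0001)
  A=0.1701, B=-0.4533, C=(l²−L²−A²−y'²−z²)/(2L)=0.0049
  γ=atan2(-0.4533,0.1701)=-1.2118;  ψ=arccos(0.0102)=1.5606;  θ2=γ+ψ≈0.3488
φ3=240.0° → target in arm frame (0.0200, 0.0348)
  A=0.1100, B=-0.4533, C=(l²−L²−A²−y'²−z²)/(2L)=0.0700
  θ3 = atan2(B,A) + arccos(C/0.4665) = 0.0873

θ₁ = 0.0869, θ₂ = 0.3488, θ₃ = 0.0873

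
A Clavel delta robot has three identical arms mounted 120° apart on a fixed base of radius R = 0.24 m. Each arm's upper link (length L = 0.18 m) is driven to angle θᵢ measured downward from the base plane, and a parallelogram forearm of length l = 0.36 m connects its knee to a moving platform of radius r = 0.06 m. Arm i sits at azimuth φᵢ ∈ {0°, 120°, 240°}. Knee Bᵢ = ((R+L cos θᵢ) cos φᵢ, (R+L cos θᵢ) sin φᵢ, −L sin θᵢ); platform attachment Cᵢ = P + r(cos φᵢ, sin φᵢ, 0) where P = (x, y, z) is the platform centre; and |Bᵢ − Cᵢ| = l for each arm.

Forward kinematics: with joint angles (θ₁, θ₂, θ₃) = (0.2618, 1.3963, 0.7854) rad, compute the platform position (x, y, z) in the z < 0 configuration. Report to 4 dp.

arm 1 at φ=0.0°: e+L cos θ1 = 0.3539;  S1 = (0.3539, 0.0000, -0.0466)
S2 = (0.2113·cos120.0°, 0.2113·sin120.0°, -0.1773) = (-0.1056, 0.1829, -0.1773)
arm 3 at φ=240.0°: e+L cos θ3 = 0.3073;  S3 = (-0.1536, -0.2661, -0.1273)
subtract pairs → two planes through P
plane₁₂: -0.9190x+0.3659y+-0.2614z = -0.0513
Cramer: x(z) = 0.0389-0.2303z;  y(z) = -0.0426+0.1359z
quadratic in z: (1.0715)z²+(0.2266)z+(-0.0264)=0, √Δ=0.4056 → z ∈ {-0.2950, 0.0835}; z = -0.2950 (taking z<0)
x = 0.1068, y = -0.0828

(0.1068, -0.0828, -0.2950)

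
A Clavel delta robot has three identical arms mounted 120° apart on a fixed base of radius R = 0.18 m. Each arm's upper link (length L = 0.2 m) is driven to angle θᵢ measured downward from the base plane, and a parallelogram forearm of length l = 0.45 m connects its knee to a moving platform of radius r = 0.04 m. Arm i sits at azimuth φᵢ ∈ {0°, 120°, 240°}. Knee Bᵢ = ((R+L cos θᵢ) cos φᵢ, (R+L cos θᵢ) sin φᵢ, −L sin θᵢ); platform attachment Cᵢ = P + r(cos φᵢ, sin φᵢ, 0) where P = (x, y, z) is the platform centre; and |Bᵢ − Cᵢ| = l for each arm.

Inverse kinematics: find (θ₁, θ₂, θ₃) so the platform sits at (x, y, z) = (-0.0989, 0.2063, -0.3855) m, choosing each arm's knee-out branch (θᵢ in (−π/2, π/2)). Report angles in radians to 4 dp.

arm 1 (φ=0.0°): x'=-0.0989, y'=0.2063
  e−x'=0.2389;  (l²−L²−(e−x')²−y'²−z²)/2L = -0.2144
  θ1 = atan2(B,A) + arccos(C/0.4535) = 1.0471
arm 2 (φ=120.0°): x'=0.2281, y'=-0.0175
  e−x'=-0.0881;  (l²−L²−(e−x')²−y'²−z²)/2L = 0.0145
  √(A²+B²)=0.3954;  θ2 = -1.7955+1.5340 ≈ -0.2615
φ3=240.0° → target in arm frame (-0.1292, -0.1888)
  A cos θ + B sin θ = C:  0.2692·cos θ + -0.3855·sin θ = -0.2356
  √(A²+B²)=0.4702;  θ3 = -0.9612+2.0956 ≈ 1.1344

θ₁ = 1.0471, θ₂ = -0.2615, θ₃ = 1.1344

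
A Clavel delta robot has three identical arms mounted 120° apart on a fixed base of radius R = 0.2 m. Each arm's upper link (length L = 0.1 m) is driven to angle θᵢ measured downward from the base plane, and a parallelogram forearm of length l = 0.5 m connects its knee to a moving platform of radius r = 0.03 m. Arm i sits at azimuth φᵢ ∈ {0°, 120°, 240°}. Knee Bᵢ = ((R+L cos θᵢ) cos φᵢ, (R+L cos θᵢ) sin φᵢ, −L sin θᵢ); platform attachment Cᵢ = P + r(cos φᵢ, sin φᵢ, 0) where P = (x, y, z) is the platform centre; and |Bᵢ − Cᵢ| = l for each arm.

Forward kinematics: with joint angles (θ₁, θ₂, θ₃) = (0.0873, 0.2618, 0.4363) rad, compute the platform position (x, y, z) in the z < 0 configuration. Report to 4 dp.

arm 1 at φ=0.0°: (R−r)+L cos θ1 = 0.2696;  S1 = (0.2696, 0.0000, -0.0087)
S2 = (0.2666·cos120.0°, 0.2666·sin120.0°, -0.0259) = (-0.1333, 0.2309, -0.0259)
S3 = (0.2606·cos240.0°, 0.2606·sin240.0°, -0.0423) = (-0.1303, -0.2257, -0.0423)
eliminate P² terms by subtracting sphere 1 from 2 and 3
plane₁₂: -0.8058x+0.4618y+-0.0343z = -0.0010
Cramer: x(z) = 0.0026-0.0634z;  y(z) = 0.0022-0.0363z
into |P−S₁|² = l²: 1.0053z² + 0.0511z + -0.1786 = 0;  Δ = 0.7208;  z = -0.4477 or 0.3968 → z<0 root = -0.4477
x = 0.0309, y = 0.0185

(0.0309, 0.0185, -0.4477)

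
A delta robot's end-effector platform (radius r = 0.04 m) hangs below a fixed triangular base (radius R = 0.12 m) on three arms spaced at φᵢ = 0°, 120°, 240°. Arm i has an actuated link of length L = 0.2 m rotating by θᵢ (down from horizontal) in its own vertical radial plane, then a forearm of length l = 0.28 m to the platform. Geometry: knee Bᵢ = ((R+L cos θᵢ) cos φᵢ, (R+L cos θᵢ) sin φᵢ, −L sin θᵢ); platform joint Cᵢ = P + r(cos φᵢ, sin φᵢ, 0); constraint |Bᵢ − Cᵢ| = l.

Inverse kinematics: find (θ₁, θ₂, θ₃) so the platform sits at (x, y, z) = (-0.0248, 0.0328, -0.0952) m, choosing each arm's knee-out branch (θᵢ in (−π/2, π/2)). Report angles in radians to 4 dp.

θ₁ = 0.5233, θ₂ = -0.3497, θ₃ = 0.4368

arm 1 (φ=0.0°): x'=-0.0248, y'=0.0328
  e−x'=0.1048;  (l²−L²−(e−x')²−y'²−z²)/2L = 0.0432
  θ1 = atan2(B,A) + arccos(C/0.1416) = 0.5233
arm 2 (φ=120.0°): x'=0.0408, y'=0.0051
  e−x'=0.0392;  (l²−L²−(e−x')²−y'²−z²)/2L = 0.0694
  γ=atan2(-0.0952,0.0392)=-1.1802;  ψ=arccos(0.6745)=0.8306;  θ2=γ+ψ≈-0.3497
rotate P by −φ3: (-0.0160, -0.0379, -0.0952)
  A=0.0960, B=-0.0952, C=(l²−L²−A²−y'²−z²)/(2L)=0.0467
  θ3 = atan2(B,A) + arccos(C/0.1352) = 0.4368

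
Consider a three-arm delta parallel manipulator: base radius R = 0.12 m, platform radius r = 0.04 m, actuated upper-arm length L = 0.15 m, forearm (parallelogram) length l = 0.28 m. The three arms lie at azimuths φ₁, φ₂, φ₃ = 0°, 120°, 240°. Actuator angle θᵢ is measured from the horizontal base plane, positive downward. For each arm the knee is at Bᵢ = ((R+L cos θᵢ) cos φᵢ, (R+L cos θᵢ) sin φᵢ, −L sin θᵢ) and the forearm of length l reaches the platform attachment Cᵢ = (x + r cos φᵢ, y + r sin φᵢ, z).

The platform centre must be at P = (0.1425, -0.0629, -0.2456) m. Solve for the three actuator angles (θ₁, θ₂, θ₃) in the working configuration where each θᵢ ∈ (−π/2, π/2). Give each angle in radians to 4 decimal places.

θ₁ = -0.0869, θ₂ = 1.3090, θ₃ = 0.8725

rotate P by −φ1: (0.1425, -0.0629, -0.2456)
  A cos θ + B sin θ = C:  -0.0625·cos θ + -0.2456·sin θ = -0.0409
  γ=atan2(-0.2456,-0.0625)=-1.8200;  ψ=arccos(-0.1615)=1.7331;  θ1=γ+ψ≈-0.0869
φ2=120.0° → target in arm frame (-0.1257, -0.0920)
  A cos θ + B sin θ = C:  0.2057·cos θ + -0.2456·sin θ = -0.1840
  γ=atan2(-0.2456,0.2057)=-0.8735;  ψ=arccos(-0.5743)=2.1825;  θ2=γ+ψ≈1.3090
rotate P by −φ3: (-0.0168, 0.1549, -0.2456)
  A cos θ + B sin θ = C:  0.0968·cos θ + -0.2456·sin θ = -0.1259
  γ=atan2(-0.2456,0.0968)=-1.1954;  ψ=arccos(-0.4769)=2.0679;  θ3=γ+ψ≈0.8725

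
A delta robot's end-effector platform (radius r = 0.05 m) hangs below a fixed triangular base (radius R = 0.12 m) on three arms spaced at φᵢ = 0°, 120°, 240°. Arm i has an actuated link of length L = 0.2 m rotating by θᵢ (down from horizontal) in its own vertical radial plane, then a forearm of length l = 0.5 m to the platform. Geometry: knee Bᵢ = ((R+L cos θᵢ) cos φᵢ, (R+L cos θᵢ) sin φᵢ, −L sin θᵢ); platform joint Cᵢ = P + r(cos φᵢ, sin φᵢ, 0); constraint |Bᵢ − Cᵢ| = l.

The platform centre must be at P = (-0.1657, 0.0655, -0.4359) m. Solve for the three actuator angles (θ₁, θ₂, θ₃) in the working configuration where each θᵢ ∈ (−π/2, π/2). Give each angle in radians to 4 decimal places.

arm 1 (φ=0.0°): x'=-0.1657, y'=0.0655
  A=0.2357, B=-0.4359, C=(l²−L²−A²−y'²−z²)/(2L)=-0.0996
  θ1 = atan2(B,A) + arccos(C/0.4955) = 0.6981
φ2=120.0° → target in arm frame (0.1396, 0.1108)
  A=-0.0696, B=-0.4359, C=(l²−L²−A²−y'²−z²)/(2L)=0.0072
  γ=atan2(-0.4359,-0.0696)=-1.7291;  ψ=arccos(0.0163)=1.5545;  θ2=γ+ψ≈-0.1746
rotate P by −φ3: (0.0261, -0.1763, -0.4359)
  A=0.0439, B=-0.4359, C=(l²−L²−A²−y'²−z²)/(2L)=-0.0325
  θ3 = atan2(B,A) + arccos(C/0.4381) = 0.1746

θ₁ = 0.6981, θ₂ = -0.1746, θ₃ = 0.1746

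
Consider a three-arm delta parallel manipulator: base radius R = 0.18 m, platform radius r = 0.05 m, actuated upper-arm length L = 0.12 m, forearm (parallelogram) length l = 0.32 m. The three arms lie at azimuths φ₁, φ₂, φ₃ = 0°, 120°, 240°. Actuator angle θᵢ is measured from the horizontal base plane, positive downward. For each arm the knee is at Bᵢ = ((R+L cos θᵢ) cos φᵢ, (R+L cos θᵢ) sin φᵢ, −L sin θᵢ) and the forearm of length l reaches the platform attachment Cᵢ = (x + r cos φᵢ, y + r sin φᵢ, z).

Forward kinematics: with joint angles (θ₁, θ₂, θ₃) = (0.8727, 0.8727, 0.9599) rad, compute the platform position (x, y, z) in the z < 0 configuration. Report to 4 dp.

(0.0054, 0.0093, -0.3401)

φ1=0.0°: virtual centre (0.2071, 0.0000, -0.0919), radius l
arm 2 at φ=120.0°: ρ2 = 0.2071;  O2 = (-0.1036, 0.1794, -0.0919)
arm 3 at φ=240.0°: ρ3 = 0.1988;  O3 = (-0.0994, -0.1722, -0.0983)
|O₂|²−|O₁|² = 0.0000;  |O₃|²−|O₁|² = -0.0022
plane₁₂: -0.6214x+0.3588y+0.0000z = 0.0000
Cramer: x(z) = 0.0018-0.0105z;  y(z) = 0.0031-0.0182z
sphere 1 gives Az²+Bz+C=0 with A=1.0004, B=0.1881, C=-0.0518;  B²−4AC=0.2425;  roots -0.3401, 0.1521;  negative root z = -0.3401
x = 0.0054, y = 0.0093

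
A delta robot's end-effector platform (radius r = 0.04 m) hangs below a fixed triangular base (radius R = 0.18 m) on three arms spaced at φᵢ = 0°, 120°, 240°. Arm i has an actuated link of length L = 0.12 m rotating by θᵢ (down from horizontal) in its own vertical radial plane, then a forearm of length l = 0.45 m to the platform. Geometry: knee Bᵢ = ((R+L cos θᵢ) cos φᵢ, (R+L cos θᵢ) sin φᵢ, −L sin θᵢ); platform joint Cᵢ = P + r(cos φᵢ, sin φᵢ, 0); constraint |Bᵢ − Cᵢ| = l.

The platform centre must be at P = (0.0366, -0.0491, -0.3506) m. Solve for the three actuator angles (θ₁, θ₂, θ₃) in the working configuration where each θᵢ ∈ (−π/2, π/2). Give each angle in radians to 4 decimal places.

θ₁ = -0.3488, θ₂ = 0.2616, θ₃ = -0.2617

φ1=0.0° → target in arm frame (0.0366, -0.0491)
  e−x'=0.1034;  (l²−L²−(e−x')²−y'²−z²)/2L = 0.2170
  γ=atan2(-0.3506,0.1034)=-1.2840;  ψ=arccos(0.5936)=0.9352;  θ1=γ+ψ≈-0.3488
φ2=120.0° → target in arm frame (-0.0608, -0.0071)
  A=0.2008, B=-0.3506, C=(l²−L²−A²−y'²−z²)/(2L)=0.1033
  √(A²+B²)=0.4040;  θ2 = -1.0506+1.3122 ≈ 0.2616
rotate P by −φ3: (0.0242, 0.0562, -0.3506)
  A=0.1158, B=-0.3506, C=(l²−L²−A²−y'²−z²)/(2L)=0.2025
  γ=atan2(-0.3506,0.1158)=-1.2518;  ψ=arccos(0.5486)=0.9901;  θ3=γ+ψ≈-0.2617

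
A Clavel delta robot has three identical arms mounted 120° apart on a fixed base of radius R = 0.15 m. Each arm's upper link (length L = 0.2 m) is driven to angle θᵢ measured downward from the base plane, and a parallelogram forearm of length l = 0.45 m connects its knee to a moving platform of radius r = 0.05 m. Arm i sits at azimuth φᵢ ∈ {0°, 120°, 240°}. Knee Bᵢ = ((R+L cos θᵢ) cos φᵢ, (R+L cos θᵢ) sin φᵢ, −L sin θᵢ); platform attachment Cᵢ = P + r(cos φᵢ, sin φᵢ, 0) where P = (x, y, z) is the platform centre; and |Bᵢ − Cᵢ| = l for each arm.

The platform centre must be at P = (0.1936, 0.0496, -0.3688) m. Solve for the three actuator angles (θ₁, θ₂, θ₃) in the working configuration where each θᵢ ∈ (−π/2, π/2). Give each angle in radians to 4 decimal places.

θ₁ = -0.3490, θ₂ = 0.6110, θ₃ = 0.8729

arm 1 (φ=0.0°): x'=0.1936, y'=0.0496
  e−x'=-0.0936;  (l²−L²−(e−x')²−y'²−z²)/2L = 0.0382
  √(A²+B²)=0.3805;  θ1 = -1.8193+1.4703 ≈ -0.3490
arm 2 (φ=120.0°): x'=-0.0538, y'=-0.1925
  A cos θ + B sin θ = C:  0.1538·cos θ + -0.3688·sin θ = -0.0856
  √(A²+B²)=0.3996;  θ2 = -1.1756+1.7866 ≈ 0.6110
arm 3 (φ=240.0°): x'=-0.1398, y'=0.1429
  A cos θ + B sin θ = C:  0.2398·cos θ + -0.3688·sin θ = -0.1285
  γ=atan2(-0.3688,0.2398)=-0.9944;  ψ=arccos(-0.2922)=1.8673;  θ3=γ+ψ≈0.8729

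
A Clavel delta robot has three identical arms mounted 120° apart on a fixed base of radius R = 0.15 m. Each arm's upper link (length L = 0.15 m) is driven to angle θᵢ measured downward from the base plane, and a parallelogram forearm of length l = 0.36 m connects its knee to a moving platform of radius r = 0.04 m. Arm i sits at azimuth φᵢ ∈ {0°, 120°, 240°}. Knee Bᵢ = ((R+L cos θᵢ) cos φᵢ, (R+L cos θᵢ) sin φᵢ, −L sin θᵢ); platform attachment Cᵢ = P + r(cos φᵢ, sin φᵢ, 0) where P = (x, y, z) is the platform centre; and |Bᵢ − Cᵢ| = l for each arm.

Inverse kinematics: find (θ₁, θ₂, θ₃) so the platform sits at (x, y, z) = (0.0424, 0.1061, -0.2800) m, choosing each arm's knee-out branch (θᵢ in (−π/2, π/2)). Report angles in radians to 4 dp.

rotate P by −φ1: (0.0424, 0.1061, -0.2800)
  e−x'=0.0676;  (l²−L²−(e−x')²−y'²−z²)/2L = 0.0429
  √(A²+B²)=0.2880;  θ1 = -1.3339+1.4213 ≈ 0.0874
rotate P by −φ2: (0.0707, -0.0898, -0.2800)
  e−x'=0.0393;  (l²−L²−(e−x')²−y'²−z²)/2L = 0.0637
  √(A²+B²)=0.2827;  θ2 = -1.4313+1.3437 ≈ -0.0876
φ3=240.0° → target in arm frame (-0.1131, -0.0163)
  e−x'=0.2231;  (l²−L²−(e−x')²−y'²−z²)/2L = -0.0711
  √(A²+B²)=0.3580;  θ3 = -0.8981+1.7708 ≈ 0.8727

θ₁ = 0.0874, θ₂ = -0.0876, θ₃ = 0.8727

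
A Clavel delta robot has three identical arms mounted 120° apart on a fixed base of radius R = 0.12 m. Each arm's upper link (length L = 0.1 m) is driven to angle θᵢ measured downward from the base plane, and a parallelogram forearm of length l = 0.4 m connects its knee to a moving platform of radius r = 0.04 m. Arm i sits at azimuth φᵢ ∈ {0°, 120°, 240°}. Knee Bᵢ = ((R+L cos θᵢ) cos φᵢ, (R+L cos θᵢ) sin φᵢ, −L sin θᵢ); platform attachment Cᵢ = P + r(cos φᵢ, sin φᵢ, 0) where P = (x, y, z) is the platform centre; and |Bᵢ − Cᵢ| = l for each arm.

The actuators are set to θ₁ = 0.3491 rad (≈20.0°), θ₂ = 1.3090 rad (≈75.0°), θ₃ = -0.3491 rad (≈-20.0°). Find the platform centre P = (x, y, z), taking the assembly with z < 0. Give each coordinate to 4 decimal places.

(0.0325, -0.2119, -0.3426)

arm 1 at φ=0.0°: (R−r)+L cos θ1 = 0.1740;  O1 = (0.1740, 0.0000, -0.0342)
O2 = (0.1059·cos120.0°, 0.1059·sin120.0°, -0.0966) = (-0.0529, 0.0917, -0.0966)
φ3=240.0°: virtual centre (-0.0870, -0.1507, 0.0342), radius l
|O₂|²−|O₁|² = -0.0109;  |O₃|²−|O₁|² = 0.0000
linear system: -0.4538x+0.1834y = -0.0109−-0.1248z; -0.5219x+-0.3013y = 0.0000−0.1368z
Cramer: x(z) = 0.0141-0.0538z;  y(z) = -0.0245+0.5472z
quadratic in z: (1.3024)z²+(0.0588)z+(-0.1327)=0, √Δ=0.8335 → z ∈ {-0.3426, 0.2974}; z = -0.3426 (taking z<0)
x = 0.0325, y = -0.2119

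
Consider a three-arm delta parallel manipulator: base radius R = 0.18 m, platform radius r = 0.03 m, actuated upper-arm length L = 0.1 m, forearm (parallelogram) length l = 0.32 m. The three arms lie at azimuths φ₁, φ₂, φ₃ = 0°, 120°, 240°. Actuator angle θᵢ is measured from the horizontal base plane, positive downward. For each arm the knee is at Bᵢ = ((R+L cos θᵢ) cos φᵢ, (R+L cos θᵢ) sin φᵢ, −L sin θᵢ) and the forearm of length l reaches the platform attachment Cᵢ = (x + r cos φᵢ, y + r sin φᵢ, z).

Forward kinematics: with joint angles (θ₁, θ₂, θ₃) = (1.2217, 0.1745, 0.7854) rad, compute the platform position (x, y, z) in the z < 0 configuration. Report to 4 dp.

arm 1 at φ=0.0°: ρ1 = 0.1842;  S1 = (0.1842, 0.0000, -0.0940)
S2 = (0.2485·cos120.0°, 0.2485·sin120.0°, -0.0174) = (-0.1242, 0.2152, -0.0174)
S3 = (0.2207·cos240.0°, 0.2207·sin240.0°, -0.0707) = (-0.1104, -0.1911, -0.0707)
|S₂|²−|S₁|² = 0.0193;  |S₃|²−|S₁|² = 0.0110
[-0.6169 0.4304 0.1532]·P = 0.0193;  [-0.5891 -0.3823 0.0465]·P = 0.0110
Cramer: x(z) = -0.0247+0.1606z;  y(z) = 0.0094-0.1258z
sphere 1 gives Az²+Bz+C=0 with A=1.0416, B=0.1185, C=-0.0498;  B²−4AC=0.2217;  roots -0.2829, 0.1692;  negative root z = -0.2829
x = -0.0701, y = 0.0450

(-0.0701, 0.0450, -0.2829)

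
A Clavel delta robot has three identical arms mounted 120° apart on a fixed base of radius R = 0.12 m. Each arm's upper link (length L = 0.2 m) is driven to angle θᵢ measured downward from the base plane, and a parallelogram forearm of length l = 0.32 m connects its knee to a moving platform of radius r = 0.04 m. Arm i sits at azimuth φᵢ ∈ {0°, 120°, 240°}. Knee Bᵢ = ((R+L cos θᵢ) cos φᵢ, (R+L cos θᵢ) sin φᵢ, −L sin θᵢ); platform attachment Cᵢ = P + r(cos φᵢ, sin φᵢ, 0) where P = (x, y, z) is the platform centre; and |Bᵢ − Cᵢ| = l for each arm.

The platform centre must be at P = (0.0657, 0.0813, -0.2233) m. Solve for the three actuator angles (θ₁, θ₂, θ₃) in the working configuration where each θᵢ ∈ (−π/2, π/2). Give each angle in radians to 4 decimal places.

rotate P by −φ1: (0.0657, 0.0813, -0.2233)
  A=0.0143, B=-0.2233, C=(l²−L²−A²−y'²−z²)/(2L)=0.0143
  √(A²+B²)=0.2238;  θ1 = -1.5068+1.5068 ≈ 0.0000
rotate P by −φ2: (0.0376, -0.0975, -0.2233)
  A cos θ + B sin θ = C:  0.0424·cos θ + -0.2233·sin θ = 0.0031
  √(A²+B²)=0.2273;  θ2 = -1.3830+1.5574 ≈ 0.1744
arm 3 (φ=240.0°): x'=-0.1033, y'=0.0162
  A=0.1833, B=-0.2233, C=(l²−L²−A²−y'²−z²)/(2L)=-0.0533
  θ3 = atan2(B,A) + arccos(C/0.2889) = 0.8727

θ₁ = 0.0000, θ₂ = 0.1744, θ₃ = 0.8727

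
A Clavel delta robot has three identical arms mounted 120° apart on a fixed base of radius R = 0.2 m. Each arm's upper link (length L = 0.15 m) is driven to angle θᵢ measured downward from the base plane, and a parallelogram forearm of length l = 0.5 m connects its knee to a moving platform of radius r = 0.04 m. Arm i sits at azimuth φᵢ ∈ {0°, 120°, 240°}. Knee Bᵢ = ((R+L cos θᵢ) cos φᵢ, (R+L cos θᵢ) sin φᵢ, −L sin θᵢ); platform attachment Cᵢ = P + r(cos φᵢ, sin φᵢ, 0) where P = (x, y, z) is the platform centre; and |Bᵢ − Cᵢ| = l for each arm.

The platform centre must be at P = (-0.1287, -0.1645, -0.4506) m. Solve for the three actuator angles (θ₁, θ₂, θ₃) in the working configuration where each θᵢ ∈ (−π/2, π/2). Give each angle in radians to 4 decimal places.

rotate P by −φ1: (-0.1287, -0.1645, -0.4506)
  A cos θ + B sin θ = C:  0.2887·cos θ + -0.4506·sin θ = -0.2865
  θ1 = atan2(B,A) + arccos(C/0.5352) = 1.1347
arm 2 (φ=120.0°): x'=-0.0781, y'=0.1937
  e−x'=0.2381;  (l²−L²−(e−x')²−y'²−z²)/2L = -0.2325
  √(A²+B²)=0.5096;  θ2 = -1.0847+2.0446 ≈ 0.9599
arm 3 (φ=240.0°): x'=0.2068, y'=-0.0292
  A cos θ + B sin θ = C:  -0.0468·cos θ + -0.4506·sin θ = 0.0714
  θ3 = atan2(B,A) + arccos(C/0.4530) = -0.2617

θ₁ = 1.1347, θ₂ = 0.9599, θ₃ = -0.2617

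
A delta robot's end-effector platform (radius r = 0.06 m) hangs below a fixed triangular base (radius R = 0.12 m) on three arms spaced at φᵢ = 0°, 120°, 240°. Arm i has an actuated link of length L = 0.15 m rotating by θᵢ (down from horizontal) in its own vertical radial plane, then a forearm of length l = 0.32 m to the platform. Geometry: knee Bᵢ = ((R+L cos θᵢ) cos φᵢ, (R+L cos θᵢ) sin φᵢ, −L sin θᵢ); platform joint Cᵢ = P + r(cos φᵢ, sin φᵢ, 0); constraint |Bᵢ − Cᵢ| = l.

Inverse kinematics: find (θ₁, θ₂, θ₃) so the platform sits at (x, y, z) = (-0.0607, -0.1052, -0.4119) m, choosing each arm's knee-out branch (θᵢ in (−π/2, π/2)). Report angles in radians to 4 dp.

θ₁ = 1.3961, θ₂ = 1.3963, θ₃ = 0.6980

arm 1 (φ=0.0°): x'=-0.0607, y'=-0.1052
  A=0.1207, B=-0.4119, C=(l²−L²−A²−y'²−z²)/(2L)=-0.3847
  θ1 = atan2(B,A) + arccos(C/0.4292) = 1.3961
rotate P by −φ2: (-0.0608, 0.1052, -0.4119)
  e−x'=0.1208;  (l²−L²−(e−x')²−y'²−z²)/2L = -0.3847
  γ=atan2(-0.4119,0.1208)=-1.2856;  ψ=arccos(-0.8962)=2.6819;  θ2=γ+ψ≈1.3963
arm 3 (φ=240.0°): x'=0.1215, y'=0.0000
  A cos θ + B sin θ = C:  -0.0615·cos θ + -0.4119·sin θ = -0.3118
  γ=atan2(-0.4119,-0.0615)=-1.7189;  ψ=arccos(-0.7487)=2.4169;  θ3=γ+ψ≈0.6980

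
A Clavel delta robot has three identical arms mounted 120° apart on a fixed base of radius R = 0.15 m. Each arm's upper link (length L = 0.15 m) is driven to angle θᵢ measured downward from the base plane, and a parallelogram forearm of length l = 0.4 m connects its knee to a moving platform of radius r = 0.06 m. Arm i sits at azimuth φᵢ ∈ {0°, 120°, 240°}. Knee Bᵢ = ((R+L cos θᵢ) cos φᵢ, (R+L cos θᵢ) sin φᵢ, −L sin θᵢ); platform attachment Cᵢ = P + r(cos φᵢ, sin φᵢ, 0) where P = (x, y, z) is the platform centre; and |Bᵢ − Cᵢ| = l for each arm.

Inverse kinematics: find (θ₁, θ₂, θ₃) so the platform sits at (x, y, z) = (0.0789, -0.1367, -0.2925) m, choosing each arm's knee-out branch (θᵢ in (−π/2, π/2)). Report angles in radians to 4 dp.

θ₁ = -0.3490, θ₂ = 0.7854, θ₃ = -0.3492

rotate P by −φ1: (0.0789, -0.1367, -0.2925)
  A cos θ + B sin θ = C:  0.0111·cos θ + -0.2925·sin θ = 0.1104
  θ1 = atan2(B,A) + arccos(C/0.2927) = -0.3490
φ2=120.0° → target in arm frame (-0.1578, 0.0000)
  A cos θ + B sin θ = C:  0.2478·cos θ + -0.2925·sin θ = -0.0316
  √(A²+B²)=0.3834;  θ2 = -0.8679+1.6533 ≈ 0.7854
rotate P by −φ3: (0.0789, 0.1367, -0.2925)
  A cos θ + B sin θ = C:  0.0111·cos θ + -0.2925·sin θ = 0.1105
  γ=atan2(-0.2925,0.0111)=-1.5330;  ψ=arccos(0.3774)=1.1838;  θ3=γ+ψ≈-0.3492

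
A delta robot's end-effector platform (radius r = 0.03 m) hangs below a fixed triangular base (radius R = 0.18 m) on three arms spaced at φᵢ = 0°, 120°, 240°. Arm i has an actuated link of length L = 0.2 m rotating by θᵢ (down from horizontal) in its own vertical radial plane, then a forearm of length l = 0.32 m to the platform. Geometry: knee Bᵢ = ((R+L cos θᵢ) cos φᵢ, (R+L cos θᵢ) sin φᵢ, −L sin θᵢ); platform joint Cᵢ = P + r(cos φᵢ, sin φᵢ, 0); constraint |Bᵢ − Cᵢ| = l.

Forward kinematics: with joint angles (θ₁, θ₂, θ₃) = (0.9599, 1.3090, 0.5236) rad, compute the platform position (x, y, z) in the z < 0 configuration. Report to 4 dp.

(0.0011, -0.1042, -0.3123)

φ1=0.0°: virtual centre (0.2647, 0.0000, -0.1638), radius l
φ2=120.0°: virtual centre (-0.1009, 0.1747, -0.1932), radius l
φ3=240.0°: virtual centre (-0.1616, -0.2799, -0.1000), radius l
subtract pairs → two planes through P
linear system: -0.7312x+0.3495y = -0.0189−-0.0587z; -0.8526x+-0.5598y = 0.0175−0.1277z
Cramer: x(z) = 0.0063+0.0166z;  y(z) = -0.0409+0.2027z
into |P−S₁|² = l²: 1.0414z² + 0.3025z + -0.0071 = 0;  Δ = 0.1211;  z = -0.3123 or 0.0218 → z<0 root = -0.3123
x = 0.0011, y = -0.1042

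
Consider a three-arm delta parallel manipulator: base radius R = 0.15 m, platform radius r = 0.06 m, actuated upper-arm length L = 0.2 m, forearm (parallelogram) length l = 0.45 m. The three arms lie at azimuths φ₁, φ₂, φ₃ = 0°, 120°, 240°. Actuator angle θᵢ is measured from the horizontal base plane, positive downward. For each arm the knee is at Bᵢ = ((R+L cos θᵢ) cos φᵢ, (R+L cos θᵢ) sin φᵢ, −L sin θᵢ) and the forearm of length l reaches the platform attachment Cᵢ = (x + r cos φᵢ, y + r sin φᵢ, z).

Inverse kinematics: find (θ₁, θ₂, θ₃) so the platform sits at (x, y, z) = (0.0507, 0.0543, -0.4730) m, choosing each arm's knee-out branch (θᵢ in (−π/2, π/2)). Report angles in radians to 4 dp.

rotate P by −φ1: (0.0507, 0.0543, -0.4730)
  A=0.0393, B=-0.4730, C=(l²−L²−A²−y'²−z²)/(2L)=-0.1643
  θ1 = atan2(B,A) + arccos(C/0.4746) = 0.4364
arm 2 (φ=120.0°): x'=0.0217, y'=-0.0711
  A=0.0683, B=-0.4730, C=(l²−L²−A²−y'²−z²)/(2L)=-0.1774
  √(A²+B²)=0.4779;  θ2 = -1.4273+1.9510 ≈ 0.5237
φ3=240.0° → target in arm frame (-0.0724, 0.0168)
  A cos θ + B sin θ = C:  0.1624·cos θ + -0.4730·sin θ = -0.2197
  √(A²+B²)=0.5001;  θ3 = -1.2401+2.0256 ≈ 0.7855

θ₁ = 0.4364, θ₂ = 0.5237, θ₃ = 0.7855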